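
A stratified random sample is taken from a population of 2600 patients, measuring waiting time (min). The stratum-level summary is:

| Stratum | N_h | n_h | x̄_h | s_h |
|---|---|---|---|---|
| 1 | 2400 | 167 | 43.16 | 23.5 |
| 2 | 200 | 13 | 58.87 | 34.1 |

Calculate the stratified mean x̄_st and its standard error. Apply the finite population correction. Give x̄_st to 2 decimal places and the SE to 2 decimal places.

x̄_st ≈ 44.37, SE ≈ 1.77

x̄_st = Σ W_h x̄_h = (2400·43.16 + 200·58.87)/2600 = 44.36846
V̂(x̄_st) = Σ W_h² (1 − n_h/N_h) s_h²/n_h, with W_h = N_h/N and N = 2600:
  stratum 1: (2400/2600)²·(1 − 167/2400)·23.5²/167 = 2.62164
  stratum 2: (200/2600)²·(1 − 13/200)·34.1²/13 = 0.494869
V̂(x̄_st) = 3.11651
SE(x̄_st) = √3.11651 = 1.76536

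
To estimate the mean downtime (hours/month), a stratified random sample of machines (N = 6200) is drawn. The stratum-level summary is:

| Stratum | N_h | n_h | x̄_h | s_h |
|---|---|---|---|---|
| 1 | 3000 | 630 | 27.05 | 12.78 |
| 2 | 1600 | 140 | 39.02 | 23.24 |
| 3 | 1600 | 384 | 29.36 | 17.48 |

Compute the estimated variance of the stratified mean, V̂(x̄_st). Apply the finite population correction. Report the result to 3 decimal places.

V̂(x̄_st) ≈ 0.323

V̂(x̄_st) = Σ W_h² (1 − n_h/N_h) s_h²/n_h, with W_h = N_h/N and N = 6200:
  stratum 1: (3000/6200)²·(1 − 630/3000)·12.78²/630 = 0.0479521
  stratum 2: (1600/6200)²·(1 − 140/1600)·23.24²/140 = 0.234441
  stratum 3: (1600/6200)²·(1 − 384/1600)·17.48²/384 = 0.0402737
V̂(x̄_st) = 0.322667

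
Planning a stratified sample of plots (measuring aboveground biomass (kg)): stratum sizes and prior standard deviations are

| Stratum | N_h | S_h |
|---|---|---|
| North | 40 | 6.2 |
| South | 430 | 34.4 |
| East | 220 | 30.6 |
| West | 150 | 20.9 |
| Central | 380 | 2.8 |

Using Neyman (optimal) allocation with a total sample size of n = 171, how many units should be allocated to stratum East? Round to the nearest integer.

Neyman allocation: n_h = n · N_h S_h / Σ N_i S_i, with n = 171.
  stratum North: N_h·S_h = 40·6.2 = 248.00
  stratum South: N_h·S_h = 430·34.4 = 14792.00
  stratum East: N_h·S_h = 220·30.6 = 6732.00
  stratum West: N_h·S_h = 150·20.9 = 3135.00
  stratum Central: N_h·S_h = 380·2.8 = 1064.00
Σ N_h S_h = 25971.00
n for stratum East = 171·6732.00/25971.00 = 44.325 → 44

44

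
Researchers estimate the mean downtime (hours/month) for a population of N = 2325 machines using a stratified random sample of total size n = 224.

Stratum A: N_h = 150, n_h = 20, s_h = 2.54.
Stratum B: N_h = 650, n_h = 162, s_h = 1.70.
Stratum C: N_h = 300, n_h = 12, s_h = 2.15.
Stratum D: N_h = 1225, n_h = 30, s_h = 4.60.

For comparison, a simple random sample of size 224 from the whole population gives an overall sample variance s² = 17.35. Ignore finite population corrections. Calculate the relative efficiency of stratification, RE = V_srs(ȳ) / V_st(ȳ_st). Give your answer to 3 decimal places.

V̂(ȳ_st) = Σ W_h² s_h²/n_h, with W_h = N_h/N and N = 2325:
  stratum A: (150/2325)²·2.54²/20 = 0.00134268
  stratum B: (650/2325)²·1.70²/162 = 0.00139432
  stratum C: (300/2325)²·2.15²/12 = 0.00641346
  stratum D: (1225/2325)²·4.60²/30 = 0.195804
V_st = 0.204954
V_srs = s²/n = 17.35/224 = 0.0774554
Relative efficiency = V_srs / V_st = 0.0774554/0.204954 = 0.3779

RE ≈ 0.378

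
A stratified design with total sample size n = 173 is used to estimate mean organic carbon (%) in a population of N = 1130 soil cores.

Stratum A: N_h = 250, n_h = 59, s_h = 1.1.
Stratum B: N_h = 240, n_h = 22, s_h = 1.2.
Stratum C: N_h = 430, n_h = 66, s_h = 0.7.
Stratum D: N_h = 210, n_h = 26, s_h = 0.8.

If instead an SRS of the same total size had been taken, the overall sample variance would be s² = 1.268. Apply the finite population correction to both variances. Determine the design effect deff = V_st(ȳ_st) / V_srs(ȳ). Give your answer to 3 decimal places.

V̂(ȳ_st) = Σ W_h² (1 − n_h/N_h) s_h²/n_h, with W_h = N_h/N and N = 1130:
  stratum A: (250/1130)²·(1 − 59/250)·1.1²/59 = 0.00076692
  stratum B: (240/1130)²·(1 − 22/240)·1.2²/22 = 0.00268195
  stratum C: (430/1130)²·(1 − 66/430)·0.7²/66 = 0.00091005
  stratum D: (210/1130)²·(1 − 26/210)·0.8²/26 = 0.000744881
V_st = 0.0051038
V_srs = (1 − 173/1130)·1.268/173 = 0.00620736
deff = V_st / V_srs = 0.0051038/0.00620736 = 0.8222

deff ≈ 0.822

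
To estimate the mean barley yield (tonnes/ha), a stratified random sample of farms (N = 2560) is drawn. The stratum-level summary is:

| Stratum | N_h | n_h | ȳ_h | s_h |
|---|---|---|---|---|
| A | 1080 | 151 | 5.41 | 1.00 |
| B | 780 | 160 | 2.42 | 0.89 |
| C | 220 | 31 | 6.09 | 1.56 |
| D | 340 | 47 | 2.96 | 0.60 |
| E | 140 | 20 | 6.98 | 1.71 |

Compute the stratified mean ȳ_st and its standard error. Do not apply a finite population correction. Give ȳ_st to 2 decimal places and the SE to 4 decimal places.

ȳ_st ≈ 4.32, SE ≈ 0.0528

ȳ_st = Σ W_h ȳ_h = (1080·5.41 + 780·2.42 + 220·6.09 + 340·2.96 + 140·6.98)/2560 = 4.31789
V̂(ȳ_st) = Σ W_h² s_h²/n_h, with W_h = N_h/N and N = 2560:
  stratum A: (1080/2560)²·1.00²/151 = 0.00117867
  stratum B: (780/2560)²·0.89²/160 = 0.000459589
  stratum C: (220/2560)²·1.56²/31 = 0.000579766
  stratum D: (340/2560)²·0.60²/47 = 0.000135108
  stratum E: (140/2560)²·1.71²/20 = 0.000437259
V̂(ȳ_st) = 0.00279039
SE(ȳ_st) = √0.00279039 = 0.0528241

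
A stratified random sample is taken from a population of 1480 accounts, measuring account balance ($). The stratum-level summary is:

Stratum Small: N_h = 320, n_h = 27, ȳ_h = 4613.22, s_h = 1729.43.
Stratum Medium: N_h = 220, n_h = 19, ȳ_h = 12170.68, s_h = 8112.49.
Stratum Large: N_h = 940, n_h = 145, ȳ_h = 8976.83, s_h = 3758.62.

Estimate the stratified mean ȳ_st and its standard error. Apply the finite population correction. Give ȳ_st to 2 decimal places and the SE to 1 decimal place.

ȳ_st = Σ W_h ȳ_h = (320·4613.22 + 220·12170.68 + 940·8976.83)/1480 = 8508.10824
V̂(ȳ_st) = Σ W_h² (1 − n_h/N_h) s_h²/n_h, with W_h = N_h/N and N = 1480:
  stratum Small: (320/1480)²·(1 − 27/320)·1729.43²/27 = 4741.73
  stratum Medium: (220/1480)²·(1 − 19/220)·8112.49²/19 = 69927.8
  stratum Large: (940/1480)²·(1 − 145/940)·3758.62²/145 = 33240
V̂(ȳ_st) = 107910
SE(ȳ_st) = √107910 = 328.496

ȳ_st ≈ 8508.11, SE ≈ 328.5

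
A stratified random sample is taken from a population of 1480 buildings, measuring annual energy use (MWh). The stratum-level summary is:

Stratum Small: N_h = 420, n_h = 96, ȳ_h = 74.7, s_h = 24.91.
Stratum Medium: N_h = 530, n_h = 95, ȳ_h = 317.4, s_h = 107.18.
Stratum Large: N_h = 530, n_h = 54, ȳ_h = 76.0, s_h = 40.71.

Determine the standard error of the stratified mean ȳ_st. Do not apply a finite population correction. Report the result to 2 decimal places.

V̂(ȳ_st) = Σ W_h² s_h²/n_h, with W_h = N_h/N and N = 1480:
  stratum Small: (420/1480)²·24.91²/96 = 0.520537
  stratum Medium: (530/1480)²·107.18²/95 = 15.5072
  stratum Large: (530/1480)²·40.71²/54 = 3.93583
V̂(ȳ_st) = 19.9635
SE(ȳ_st) = √19.9635 = 4.46806

SE(ȳ_st) ≈ 4.47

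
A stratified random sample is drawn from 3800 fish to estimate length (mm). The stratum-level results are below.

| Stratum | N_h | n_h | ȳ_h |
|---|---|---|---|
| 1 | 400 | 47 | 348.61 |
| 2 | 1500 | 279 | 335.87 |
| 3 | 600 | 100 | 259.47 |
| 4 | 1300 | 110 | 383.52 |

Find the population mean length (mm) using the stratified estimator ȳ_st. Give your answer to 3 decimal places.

N = Σ N_h = 3800. Stratum weights W_h = N_h/N.
ȳ_st = (400·348.61 + 1500·335.87 + 600·259.47 + 1300·383.52) / 3800 = 341.44921

ȳ_st ≈ 341.449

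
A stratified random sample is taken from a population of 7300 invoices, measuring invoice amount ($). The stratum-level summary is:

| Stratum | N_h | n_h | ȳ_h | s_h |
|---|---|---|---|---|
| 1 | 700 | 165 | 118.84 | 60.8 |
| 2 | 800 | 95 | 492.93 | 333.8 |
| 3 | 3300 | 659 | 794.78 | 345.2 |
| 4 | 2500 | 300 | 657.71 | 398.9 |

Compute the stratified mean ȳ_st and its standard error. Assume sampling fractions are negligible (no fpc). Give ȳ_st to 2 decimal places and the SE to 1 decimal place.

ȳ_st = Σ W_h ȳ_h = (700·118.84 + 800·492.93 + 3300·794.78 + 2500·657.71)/7300 = 649.94260
V̂(ȳ_st) = Σ W_h² s_h²/n_h, with W_h = N_h/N and N = 7300:
  stratum 1: (700/7300)²·60.8²/165 = 0.206003
  stratum 2: (800/7300)²·333.8²/95 = 14.0859
  stratum 3: (3300/7300)²·345.2²/659 = 36.952
  stratum 4: (2500/7300)²·398.9²/300 = 62.2073
V̂(ȳ_st) = 113.451
SE(ȳ_st) = √113.451 = 10.6513

ȳ_st ≈ 649.94, SE ≈ 10.7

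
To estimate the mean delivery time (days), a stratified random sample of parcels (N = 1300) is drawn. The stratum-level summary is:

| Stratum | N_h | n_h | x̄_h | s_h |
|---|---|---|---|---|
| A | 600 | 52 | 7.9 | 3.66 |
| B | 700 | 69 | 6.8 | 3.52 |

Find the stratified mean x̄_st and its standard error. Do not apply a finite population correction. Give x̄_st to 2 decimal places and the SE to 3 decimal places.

x̄_st = Σ W_h x̄_h = (600·7.9 + 700·6.8)/1300 = 7.30769
V̂(x̄_st) = Σ W_h² s_h²/n_h, with W_h = N_h/N and N = 1300:
  stratum A: (600/1300)²·3.66²/52 = 0.054875
  stratum B: (700/1300)²·3.52²/69 = 0.052065
V̂(x̄_st) = 0.10694
SE(x̄_st) = √0.10694 = 0.327017

x̄_st ≈ 7.31, SE ≈ 0.327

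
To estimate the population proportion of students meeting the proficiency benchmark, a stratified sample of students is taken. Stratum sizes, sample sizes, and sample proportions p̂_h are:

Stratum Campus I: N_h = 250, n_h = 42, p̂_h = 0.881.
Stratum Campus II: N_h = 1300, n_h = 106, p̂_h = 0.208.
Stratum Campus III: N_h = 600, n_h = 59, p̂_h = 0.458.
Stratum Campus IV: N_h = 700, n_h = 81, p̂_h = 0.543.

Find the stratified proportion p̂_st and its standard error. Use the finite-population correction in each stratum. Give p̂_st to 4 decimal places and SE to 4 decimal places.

N = 2850; stratum weights W_h = N_h/N.
p̂_st = Σ W_h p̂_h = (250·0.881 + 1300·0.208 + 600·0.458 + 700·0.543)/2850 = 0.40195
V̂(p̂_st) = Σ W_h² (1 − n_h/N_h) p̂_h(1−p̂_h)/(n_h−1):
  stratum Campus I: (250/2850)²·(1 − 42/250)·0.881·0.119/41 = 1.63701e-05
  stratum Campus II: (1300/2850)²·(1 − 106/1300)·0.208·0.792/105 = 0.000299818
  stratum Campus III: (600/2850)²·(1 − 59/600)·0.458·0.542/58 = 0.000171039
  stratum Campus IV: (700/2850)²·(1 − 81/700)·0.543·0.457/80 = 0.000165472
V̂(p̂_st) = 0.000652699; SE = √V̂ = 0.025548

p̂_st ≈ 0.4019, SE ≈ 0.0255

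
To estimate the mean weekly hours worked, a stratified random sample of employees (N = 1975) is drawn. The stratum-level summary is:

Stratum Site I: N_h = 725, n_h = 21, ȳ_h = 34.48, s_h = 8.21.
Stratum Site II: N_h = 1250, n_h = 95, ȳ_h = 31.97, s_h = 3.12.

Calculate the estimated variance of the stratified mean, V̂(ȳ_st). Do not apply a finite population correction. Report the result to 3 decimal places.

V̂(ȳ_st) ≈ 0.474

V̂(ȳ_st) = Σ W_h² s_h²/n_h, with W_h = N_h/N and N = 1975:
  stratum Site I: (725/1975)²·8.21²/21 = 0.432523
  stratum Site II: (1250/1975)²·3.12²/95 = 0.0410461
V̂(ȳ_st) = 0.473569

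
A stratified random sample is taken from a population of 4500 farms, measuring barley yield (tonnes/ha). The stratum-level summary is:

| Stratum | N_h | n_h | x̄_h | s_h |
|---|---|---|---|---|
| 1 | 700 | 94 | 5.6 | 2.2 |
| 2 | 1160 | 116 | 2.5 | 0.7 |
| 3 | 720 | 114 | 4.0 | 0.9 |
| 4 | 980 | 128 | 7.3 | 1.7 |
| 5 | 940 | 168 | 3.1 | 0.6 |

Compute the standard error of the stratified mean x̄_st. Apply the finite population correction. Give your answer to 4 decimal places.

V̂(x̄_st) = Σ W_h² (1 − n_h/N_h) s_h²/n_h, with W_h = N_h/N and N = 4500:
  stratum 1: (700/4500)²·(1 − 94/700)·2.2²/94 = 0.00107861
  stratum 2: (1160/4500)²·(1 − 116/1160)·0.7²/116 = 0.000252622
  stratum 3: (720/4500)²·(1 − 114/720)·0.9²/114 = 0.000153095
  stratum 4: (980/4500)²·(1 − 128/980)·1.7²/128 = 0.000930955
  stratum 5: (940/4500)²·(1 − 168/940)·0.6²/168 = 7.67915e-05
V̂(x̄_st) = 0.00249207
SE(x̄_st) = √0.00249207 = 0.0499206

SE(x̄_st) ≈ 0.0499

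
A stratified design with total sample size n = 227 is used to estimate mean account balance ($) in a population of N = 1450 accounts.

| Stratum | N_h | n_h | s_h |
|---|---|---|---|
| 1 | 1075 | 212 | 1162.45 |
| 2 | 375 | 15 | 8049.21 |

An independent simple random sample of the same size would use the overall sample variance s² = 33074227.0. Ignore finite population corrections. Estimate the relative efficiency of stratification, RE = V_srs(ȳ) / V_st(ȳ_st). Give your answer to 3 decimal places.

RE ≈ 0.498

V̂(ȳ_st) = Σ W_h² s_h²/n_h, with W_h = N_h/N and N = 1450:
  stratum 1: (1075/1450)²·1162.45²/212 = 3503.43
  stratum 2: (375/1450)²·8049.21²/15 = 288896
V_st = 292400
V_srs = s²/n = 33074227.0/227 = 145701
Relative efficiency = V_srs / V_st = 145701/292400 = 0.4983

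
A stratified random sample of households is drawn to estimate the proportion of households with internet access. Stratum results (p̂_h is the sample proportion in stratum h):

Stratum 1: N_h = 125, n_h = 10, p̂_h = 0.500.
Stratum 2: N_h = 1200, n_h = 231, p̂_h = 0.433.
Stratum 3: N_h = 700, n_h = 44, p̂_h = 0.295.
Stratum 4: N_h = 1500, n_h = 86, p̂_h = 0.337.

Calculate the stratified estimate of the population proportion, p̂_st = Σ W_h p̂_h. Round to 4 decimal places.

N = 3525; stratum weights W_h = N_h/N.
p̂_st = Σ W_h p̂_h = (125·0.500 + 1200·0.433 + 700·0.295 + 1500·0.337)/3525 = 0.36712

p̂_st ≈ 0.3671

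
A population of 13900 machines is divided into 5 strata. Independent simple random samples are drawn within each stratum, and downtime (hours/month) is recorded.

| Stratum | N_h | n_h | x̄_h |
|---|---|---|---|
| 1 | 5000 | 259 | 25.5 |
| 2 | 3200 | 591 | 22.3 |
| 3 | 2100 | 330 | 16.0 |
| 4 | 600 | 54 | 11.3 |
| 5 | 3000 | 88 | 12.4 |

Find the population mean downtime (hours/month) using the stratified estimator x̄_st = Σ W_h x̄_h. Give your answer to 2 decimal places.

x̄_st ≈ 19.89

N = Σ N_h = 13900. Stratum weights W_h = N_h/N.
x̄_st = (5000·25.5 + 3200·22.3 + 2100·16.0 + 600·11.3 + 3000·12.4) / 13900 = 19.8878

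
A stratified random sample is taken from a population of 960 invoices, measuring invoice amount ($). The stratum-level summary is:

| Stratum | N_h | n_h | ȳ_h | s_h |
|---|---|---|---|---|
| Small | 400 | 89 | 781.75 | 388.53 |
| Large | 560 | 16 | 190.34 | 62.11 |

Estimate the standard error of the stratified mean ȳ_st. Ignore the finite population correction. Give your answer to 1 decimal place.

SE(ȳ_st) ≈ 19.4

V̂(ȳ_st) = Σ W_h² s_h²/n_h, with W_h = N_h/N and N = 960:
  stratum Small: (400/960)²·388.53²/89 = 294.467
  stratum Large: (560/960)²·62.11²/16 = 82.0421
V̂(ȳ_st) = 376.509
SE(ȳ_st) = √376.509 = 19.4038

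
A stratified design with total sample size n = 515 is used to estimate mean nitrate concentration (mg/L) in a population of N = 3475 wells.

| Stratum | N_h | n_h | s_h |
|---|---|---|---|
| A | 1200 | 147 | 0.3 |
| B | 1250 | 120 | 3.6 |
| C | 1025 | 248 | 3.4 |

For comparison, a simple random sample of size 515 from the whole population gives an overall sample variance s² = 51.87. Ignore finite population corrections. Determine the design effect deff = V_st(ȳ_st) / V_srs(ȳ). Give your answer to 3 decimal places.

V̂(ȳ_st) = Σ W_h² s_h²/n_h, with W_h = N_h/N and N = 3475:
  stratum A: (1200/3475)²·0.3²/147 = 7.30093e-05
  stratum B: (1250/3475)²·3.6²/120 = 0.0139744
  stratum C: (1025/3475)²·3.4²/248 = 0.0040555
V_st = 0.0181029
V_srs = s²/n = 51.87/515 = 0.100718
deff = V_st / V_srs = 0.0181029/0.100718 = 0.1797

deff ≈ 0.180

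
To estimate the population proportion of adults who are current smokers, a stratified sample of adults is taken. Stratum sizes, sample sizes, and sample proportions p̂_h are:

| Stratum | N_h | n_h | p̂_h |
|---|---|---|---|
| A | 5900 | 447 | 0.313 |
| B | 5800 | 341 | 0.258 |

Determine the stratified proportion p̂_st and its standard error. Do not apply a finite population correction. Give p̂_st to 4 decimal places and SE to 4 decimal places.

p̂_st ≈ 0.2857, SE ≈ 0.0162

N = 11700; stratum weights W_h = N_h/N.
p̂_st = Σ W_h p̂_h = (5900·0.313 + 5800·0.258)/11700 = 0.28574
V̂(p̂_st) = Σ W_h² p̂_h(1−p̂_h)/(n_h−1):
  stratum A: (5900/11700)²·0.313·0.687/446 = 0.000122602
  stratum B: (5800/11700)²·0.258·0.742/340 = 0.000138366
V̂(p̂_st) = 0.000260968; SE = √V̂ = 0.0161545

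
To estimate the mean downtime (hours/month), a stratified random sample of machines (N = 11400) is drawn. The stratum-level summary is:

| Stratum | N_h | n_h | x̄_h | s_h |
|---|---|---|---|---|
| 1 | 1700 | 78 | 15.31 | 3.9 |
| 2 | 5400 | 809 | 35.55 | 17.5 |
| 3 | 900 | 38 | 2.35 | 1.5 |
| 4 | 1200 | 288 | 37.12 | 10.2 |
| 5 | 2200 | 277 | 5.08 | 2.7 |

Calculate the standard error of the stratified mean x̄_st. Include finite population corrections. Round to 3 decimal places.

SE(x̄_st) ≈ 0.284

V̂(x̄_st) = Σ W_h² (1 − n_h/N_h) s_h²/n_h, with W_h = N_h/N and N = 11400:
  stratum 1: (1700/11400)²·(1 − 78/1700)·3.9²/78 = 0.00413737
  stratum 2: (5400/11400)²·(1 − 809/5400)·17.5²/809 = 0.0722136
  stratum 3: (900/11400)²·(1 − 38/900)·1.5²/38 = 0.000353459
  stratum 4: (1200/11400)²·(1 − 288/1200)·10.2²/288 = 0.00304211
  stratum 5: (2200/11400)²·(1 − 277/2200)·2.7²/277 = 0.000856722
V̂(x̄_st) = 0.0806032
SE(x̄_st) = √0.0806032 = 0.283907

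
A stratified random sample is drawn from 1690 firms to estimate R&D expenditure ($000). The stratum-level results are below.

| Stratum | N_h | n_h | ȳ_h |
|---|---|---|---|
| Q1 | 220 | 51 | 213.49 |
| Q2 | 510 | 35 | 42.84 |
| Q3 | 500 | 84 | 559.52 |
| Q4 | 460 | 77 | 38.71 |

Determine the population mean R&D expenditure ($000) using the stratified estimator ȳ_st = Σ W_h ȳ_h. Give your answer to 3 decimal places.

ȳ_st ≈ 216.795

N = Σ N_h = 1690. Stratum weights W_h = N_h/N.
ȳ_st = (220·213.49 + 510·42.84 + 500·559.52 + 460·38.71) / 1690 = 216.79456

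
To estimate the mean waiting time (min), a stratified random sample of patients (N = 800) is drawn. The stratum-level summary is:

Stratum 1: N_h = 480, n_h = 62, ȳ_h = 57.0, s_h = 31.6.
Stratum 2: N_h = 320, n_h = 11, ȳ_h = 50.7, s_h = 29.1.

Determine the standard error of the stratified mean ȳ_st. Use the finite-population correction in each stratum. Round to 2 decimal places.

V̂(ȳ_st) = Σ W_h² (1 − n_h/N_h) s_h²/n_h, with W_h = N_h/N and N = 800:
  stratum 1: (480/800)²·(1 − 62/480)·31.6²/62 = 5.04917
  stratum 2: (320/800)²·(1 − 11/320)·29.1²/11 = 11.8938
V̂(ȳ_st) = 16.943
SE(ȳ_st) = √16.943 = 4.11619

SE(ȳ_st) ≈ 4.12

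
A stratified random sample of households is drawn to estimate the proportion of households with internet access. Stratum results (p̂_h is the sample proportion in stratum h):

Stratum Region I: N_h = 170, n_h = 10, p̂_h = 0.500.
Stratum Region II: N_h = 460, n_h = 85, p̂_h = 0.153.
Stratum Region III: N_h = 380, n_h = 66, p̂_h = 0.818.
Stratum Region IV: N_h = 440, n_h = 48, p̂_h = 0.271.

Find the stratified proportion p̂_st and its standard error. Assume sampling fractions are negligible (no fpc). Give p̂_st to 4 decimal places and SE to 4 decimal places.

N = 1450; stratum weights W_h = N_h/N.
p̂_st = Σ W_h p̂_h = (170·0.500 + 460·0.153 + 380·0.818 + 440·0.271)/1450 = 0.40377
V̂(p̂_st) = Σ W_h² p̂_h(1−p̂_h)/(n_h−1):
  stratum Region I: (170/1450)²·0.500·0.500/9 = 0.000381821
  stratum Region II: (460/1450)²·0.153·0.847/84 = 0.000155266
  stratum Region III: (380/1450)²·0.818·0.182/65 = 0.000157305
  stratum Region IV: (440/1450)²·0.271·0.729/47 = 0.000387051
V̂(p̂_st) = 0.00108144; SE = √V̂ = 0.0328853

p̂_st ≈ 0.4038, SE ≈ 0.0329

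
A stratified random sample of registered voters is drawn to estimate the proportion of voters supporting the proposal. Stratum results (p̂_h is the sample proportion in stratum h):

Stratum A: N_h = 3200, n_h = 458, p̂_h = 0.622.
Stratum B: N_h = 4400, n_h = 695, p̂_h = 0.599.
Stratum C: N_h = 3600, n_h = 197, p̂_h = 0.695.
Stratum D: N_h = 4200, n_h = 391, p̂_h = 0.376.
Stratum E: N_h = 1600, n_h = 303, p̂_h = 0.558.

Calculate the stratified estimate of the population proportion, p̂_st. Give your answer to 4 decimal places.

p̂_st ≈ 0.5647

N = 17000; stratum weights W_h = N_h/N.
p̂_st = Σ W_h p̂_h = (3200·0.622 + 4400·0.599 + 3600·0.695 + 4200·0.376 + 1600·0.558)/17000 = 0.56471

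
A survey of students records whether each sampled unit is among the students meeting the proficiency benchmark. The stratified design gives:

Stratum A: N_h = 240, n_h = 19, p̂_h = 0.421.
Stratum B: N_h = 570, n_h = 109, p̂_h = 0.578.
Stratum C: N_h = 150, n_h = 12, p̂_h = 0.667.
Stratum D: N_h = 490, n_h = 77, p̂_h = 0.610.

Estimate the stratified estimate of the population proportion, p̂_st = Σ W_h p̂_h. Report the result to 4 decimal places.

p̂_st ≈ 0.5720

N = 1450; stratum weights W_h = N_h/N.
p̂_st = Σ W_h p̂_h = (240·0.421 + 570·0.578 + 150·0.667 + 490·0.610)/1450 = 0.57203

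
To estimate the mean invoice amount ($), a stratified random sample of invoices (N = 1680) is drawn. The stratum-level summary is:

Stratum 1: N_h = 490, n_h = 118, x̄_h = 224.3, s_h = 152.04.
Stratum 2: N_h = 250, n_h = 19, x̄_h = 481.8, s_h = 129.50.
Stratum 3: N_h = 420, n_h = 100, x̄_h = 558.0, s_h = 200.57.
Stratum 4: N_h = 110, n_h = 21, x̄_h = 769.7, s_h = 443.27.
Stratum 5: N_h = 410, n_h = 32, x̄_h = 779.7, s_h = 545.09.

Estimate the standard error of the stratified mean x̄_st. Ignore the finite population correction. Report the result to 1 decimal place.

V̂(x̄_st) = Σ W_h² s_h²/n_h, with W_h = N_h/N and N = 1680:
  stratum 1: (490/1680)²·152.04²/118 = 16.6651
  stratum 2: (250/1680)²·129.50²/19 = 19.5455
  stratum 3: (420/1680)²·200.57²/100 = 25.1427
  stratum 4: (110/1680)²·443.27²/21 = 40.1129
  stratum 5: (410/1680)²·545.09²/32 = 553.013
V̂(x̄_st) = 654.48
SE(x̄_st) = √654.48 = 25.5828

SE(x̄_st) ≈ 25.6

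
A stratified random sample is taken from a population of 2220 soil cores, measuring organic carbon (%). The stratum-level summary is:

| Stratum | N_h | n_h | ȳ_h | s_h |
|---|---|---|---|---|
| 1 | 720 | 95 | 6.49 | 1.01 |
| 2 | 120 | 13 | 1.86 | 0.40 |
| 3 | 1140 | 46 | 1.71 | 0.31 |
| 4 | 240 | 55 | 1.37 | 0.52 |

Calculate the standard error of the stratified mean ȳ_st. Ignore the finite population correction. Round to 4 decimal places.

SE(ȳ_st) ≈ 0.0421

V̂(ȳ_st) = Σ W_h² s_h²/n_h, with W_h = N_h/N and N = 2220:
  stratum 1: (720/2220)²·1.01²/95 = 0.00112948
  stratum 2: (120/2220)²·0.40²/13 = 3.59611e-05
  stratum 3: (1140/2220)²·0.31²/46 = 0.000550896
  stratum 4: (240/2220)²·0.52²/55 = 5.74593e-05
V̂(ȳ_st) = 0.0017738
SE(ȳ_st) = √0.0017738 = 0.0421164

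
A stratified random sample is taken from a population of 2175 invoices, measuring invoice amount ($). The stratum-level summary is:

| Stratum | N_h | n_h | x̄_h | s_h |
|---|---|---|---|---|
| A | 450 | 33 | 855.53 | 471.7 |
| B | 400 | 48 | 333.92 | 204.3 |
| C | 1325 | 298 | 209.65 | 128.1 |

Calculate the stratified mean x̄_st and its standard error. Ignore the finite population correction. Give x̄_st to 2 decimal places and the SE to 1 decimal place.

x̄_st ≈ 366.13, SE ≈ 18.4

x̄_st = Σ W_h x̄_h = (450·855.53 + 400·333.92 + 1325·209.65)/2175 = 366.13460
V̂(x̄_st) = Σ W_h² s_h²/n_h, with W_h = N_h/N and N = 2175:
  stratum A: (450/2175)²·471.7²/33 = 288.619
  stratum B: (400/2175)²·204.3²/48 = 29.4101
  stratum C: (1325/2175)²·128.1²/298 = 20.436
V̂(x̄_st) = 338.465
SE(x̄_st) = √338.465 = 18.3974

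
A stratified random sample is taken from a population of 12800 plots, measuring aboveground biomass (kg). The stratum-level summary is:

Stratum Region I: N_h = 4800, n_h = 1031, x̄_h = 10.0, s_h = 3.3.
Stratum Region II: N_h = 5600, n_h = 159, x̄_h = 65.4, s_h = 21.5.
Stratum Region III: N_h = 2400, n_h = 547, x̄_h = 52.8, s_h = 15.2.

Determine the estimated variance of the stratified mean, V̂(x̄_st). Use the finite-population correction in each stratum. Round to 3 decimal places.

V̂(x̄_st) = Σ W_h² (1 − n_h/N_h) s_h²/n_h, with W_h = N_h/N and N = 12800:
  stratum Region I: (4800/12800)²·(1 − 1031/4800)·3.3²/1031 = 0.00116632
  stratum Region II: (5600/12800)²·(1 − 159/5600)·21.5²/159 = 0.540663
  stratum Region III: (2400/12800)²·(1 − 547/2400)·15.2²/547 = 0.0114648
V̂(x̄_st) = 0.553294

V̂(x̄_st) ≈ 0.553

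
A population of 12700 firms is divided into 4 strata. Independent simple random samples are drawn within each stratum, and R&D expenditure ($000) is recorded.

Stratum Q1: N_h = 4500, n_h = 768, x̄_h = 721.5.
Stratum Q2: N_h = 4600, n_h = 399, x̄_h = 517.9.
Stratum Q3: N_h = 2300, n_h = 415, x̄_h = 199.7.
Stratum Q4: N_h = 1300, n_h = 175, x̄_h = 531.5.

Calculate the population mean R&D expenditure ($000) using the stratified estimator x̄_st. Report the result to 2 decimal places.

x̄_st ≈ 533.81

N = Σ N_h = 12700. Stratum weights W_h = N_h/N.
x̄_st = (4500·721.5 + 4600·517.9 + 2300·199.7 + 1300·531.5) / 12700 = 533.8071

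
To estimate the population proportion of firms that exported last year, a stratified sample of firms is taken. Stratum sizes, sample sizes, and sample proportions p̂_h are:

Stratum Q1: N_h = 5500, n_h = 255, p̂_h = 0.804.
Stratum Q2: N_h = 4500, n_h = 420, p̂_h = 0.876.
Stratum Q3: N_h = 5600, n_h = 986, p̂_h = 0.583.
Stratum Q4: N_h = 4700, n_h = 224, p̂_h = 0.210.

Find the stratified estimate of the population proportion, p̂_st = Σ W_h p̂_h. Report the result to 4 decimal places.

p̂_st ≈ 0.6215

N = 20300; stratum weights W_h = N_h/N.
p̂_st = Σ W_h p̂_h = (5500·0.804 + 4500·0.876 + 5600·0.583 + 4700·0.210)/20300 = 0.62147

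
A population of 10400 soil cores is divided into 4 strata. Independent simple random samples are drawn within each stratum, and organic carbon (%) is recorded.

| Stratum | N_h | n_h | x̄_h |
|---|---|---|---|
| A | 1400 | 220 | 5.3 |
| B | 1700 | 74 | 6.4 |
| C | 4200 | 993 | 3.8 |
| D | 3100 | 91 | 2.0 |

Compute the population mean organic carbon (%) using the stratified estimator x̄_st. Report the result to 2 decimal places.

N = Σ N_h = 10400. Stratum weights W_h = N_h/N.
x̄_st = (1400·5.3 + 1700·6.4 + 4200·3.8 + 3100·2.0) / 10400 = 3.8904

x̄_st ≈ 3.89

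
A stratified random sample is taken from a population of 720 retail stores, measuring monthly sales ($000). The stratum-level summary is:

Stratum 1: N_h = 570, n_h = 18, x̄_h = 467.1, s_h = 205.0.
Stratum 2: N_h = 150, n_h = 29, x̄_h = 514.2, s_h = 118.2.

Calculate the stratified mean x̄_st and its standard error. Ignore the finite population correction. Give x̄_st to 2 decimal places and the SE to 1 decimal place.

x̄_st ≈ 476.91, SE ≈ 38.5

x̄_st = Σ W_h x̄_h = (570·467.1 + 150·514.2)/720 = 476.91250
V̂(x̄_st) = Σ W_h² s_h²/n_h, with W_h = N_h/N and N = 720:
  stratum 1: (570/720)²·205.0²/18 = 1463.25
  stratum 2: (150/720)²·118.2²/29 = 20.91
V̂(x̄_st) = 1484.16
SE(x̄_st) = √1484.16 = 38.5249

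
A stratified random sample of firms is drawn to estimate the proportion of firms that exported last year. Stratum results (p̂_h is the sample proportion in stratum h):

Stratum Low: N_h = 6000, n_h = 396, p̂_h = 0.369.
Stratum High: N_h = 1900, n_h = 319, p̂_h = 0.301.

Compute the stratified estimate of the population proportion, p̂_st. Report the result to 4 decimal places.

p̂_st ≈ 0.3526

N = 7900; stratum weights W_h = N_h/N.
p̂_st = Σ W_h p̂_h = (6000·0.369 + 1900·0.301)/7900 = 0.35265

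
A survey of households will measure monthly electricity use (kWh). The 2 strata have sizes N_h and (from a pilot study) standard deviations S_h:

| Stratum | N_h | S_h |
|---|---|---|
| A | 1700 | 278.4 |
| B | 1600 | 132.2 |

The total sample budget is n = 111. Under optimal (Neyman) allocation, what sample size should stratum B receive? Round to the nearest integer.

34

Neyman allocation: n_h = n · N_h S_h / Σ N_i S_i, with n = 111.
  stratum A: N_h·S_h = 1700·278.4 = 473280.00
  stratum B: N_h·S_h = 1600·132.2 = 211520.00
Σ N_h S_h = 684800.00
n for stratum B = 111·211520.00/684800.00 = 34.286 → 34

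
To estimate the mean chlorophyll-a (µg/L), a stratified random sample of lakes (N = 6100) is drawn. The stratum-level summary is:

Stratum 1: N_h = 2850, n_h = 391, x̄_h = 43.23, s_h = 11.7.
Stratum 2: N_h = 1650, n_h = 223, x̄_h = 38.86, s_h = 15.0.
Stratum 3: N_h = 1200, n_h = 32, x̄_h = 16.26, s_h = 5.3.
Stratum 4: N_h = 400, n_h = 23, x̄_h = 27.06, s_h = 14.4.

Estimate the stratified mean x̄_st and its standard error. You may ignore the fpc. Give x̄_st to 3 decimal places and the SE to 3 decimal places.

x̄_st = Σ W_h x̄_h = (2850·43.23 + 1650·38.86 + 1200·16.26 + 400·27.06)/6100 = 35.68205
V̂(x̄_st) = Σ W_h² s_h²/n_h, with W_h = N_h/N and N = 6100:
  stratum 1: (2850/6100)²·11.7²/391 = 0.0764232
  stratum 2: (1650/6100)²·15.0²/223 = 0.073822
  stratum 3: (1200/6100)²·5.3²/32 = 0.0339707
  stratum 4: (400/6100)²·14.4²/23 = 0.0387666
V̂(x̄_st) = 0.222982
SE(x̄_st) = √0.222982 = 0.47221

x̄_st ≈ 35.682, SE ≈ 0.472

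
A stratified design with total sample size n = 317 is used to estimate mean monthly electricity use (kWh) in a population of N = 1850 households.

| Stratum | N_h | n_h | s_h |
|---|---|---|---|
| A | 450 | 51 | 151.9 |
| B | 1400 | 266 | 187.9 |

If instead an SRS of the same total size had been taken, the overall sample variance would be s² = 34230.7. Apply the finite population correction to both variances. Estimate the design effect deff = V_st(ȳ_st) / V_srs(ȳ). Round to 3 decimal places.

deff ≈ 0.953

V̂(ȳ_st) = Σ W_h² (1 − n_h/N_h) s_h²/n_h, with W_h = N_h/N and N = 1850:
  stratum A: (450/1850)²·(1 − 51/450)·151.9²/51 = 23.7349
  stratum B: (1400/1850)²·(1 − 266/1400)·187.9²/266 = 61.5701
V_st = 85.305
V_srs = (1 − 317/1850)·34230.7/317 = 89.4802
deff = V_st / V_srs = 85.305/89.4802 = 0.9533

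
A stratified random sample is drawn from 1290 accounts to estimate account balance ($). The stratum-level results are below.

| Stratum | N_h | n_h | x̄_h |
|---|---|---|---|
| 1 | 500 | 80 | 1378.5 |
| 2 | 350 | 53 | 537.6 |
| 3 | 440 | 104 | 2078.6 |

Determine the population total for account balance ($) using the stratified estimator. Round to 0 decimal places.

τ̂_st = Σ N_h x̄_h = 500·1378.5 + 350·537.6 + 440·2078.6 = 1791994

τ̂_st ≈ 1791994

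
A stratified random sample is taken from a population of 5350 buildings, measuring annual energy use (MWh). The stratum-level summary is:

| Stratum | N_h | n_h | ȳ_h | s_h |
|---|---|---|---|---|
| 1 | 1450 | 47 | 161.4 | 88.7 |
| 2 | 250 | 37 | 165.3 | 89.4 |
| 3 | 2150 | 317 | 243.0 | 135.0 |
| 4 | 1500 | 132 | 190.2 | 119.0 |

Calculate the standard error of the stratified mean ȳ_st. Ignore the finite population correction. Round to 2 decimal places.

SE(ȳ_st) ≈ 5.52

V̂(ȳ_st) = Σ W_h² s_h²/n_h, with W_h = N_h/N and N = 5350:
  stratum 1: (1450/5350)²·88.7²/47 = 12.2964
  stratum 2: (250/5350)²·89.4²/37 = 0.471678
  stratum 3: (2150/5350)²·135.0²/317 = 9.28491
  stratum 4: (1500/5350)²·119.0²/132 = 8.43325
V̂(ȳ_st) = 30.4862
SE(ȳ_st) = √30.4862 = 5.52143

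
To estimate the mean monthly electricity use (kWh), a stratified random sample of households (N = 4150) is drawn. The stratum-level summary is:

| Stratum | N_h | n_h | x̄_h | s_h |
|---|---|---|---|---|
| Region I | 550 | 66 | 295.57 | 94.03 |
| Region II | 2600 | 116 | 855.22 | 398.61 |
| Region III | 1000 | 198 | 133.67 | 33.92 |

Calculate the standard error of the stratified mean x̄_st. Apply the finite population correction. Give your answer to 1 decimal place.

SE(x̄_st) ≈ 22.7

V̂(x̄_st) = Σ W_h² (1 − n_h/N_h) s_h²/n_h, with W_h = N_h/N and N = 4150:
  stratum Region I: (550/4150)²·(1 − 66/550)·94.03²/66 = 2.07062
  stratum Region II: (2600/4150)²·(1 − 116/2600)·398.61²/116 = 513.65
  stratum Region III: (1000/4150)²·(1 − 198/1000)·33.92²/198 = 0.270598
V̂(x̄_st) = 515.991
SE(x̄_st) = √515.991 = 22.7154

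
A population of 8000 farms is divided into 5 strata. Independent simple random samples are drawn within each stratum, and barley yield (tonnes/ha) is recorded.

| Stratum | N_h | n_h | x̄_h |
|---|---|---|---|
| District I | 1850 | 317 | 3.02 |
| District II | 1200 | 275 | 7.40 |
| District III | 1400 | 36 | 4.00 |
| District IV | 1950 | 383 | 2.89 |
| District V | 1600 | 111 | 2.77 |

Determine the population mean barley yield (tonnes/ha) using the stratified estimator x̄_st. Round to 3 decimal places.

x̄_st ≈ 3.767

N = Σ N_h = 8000. Stratum weights W_h = N_h/N.
x̄_st = (1850·3.02 + 1200·7.40 + 1400·4.00 + 1950·2.89 + 1600·2.77) / 8000 = 3.76681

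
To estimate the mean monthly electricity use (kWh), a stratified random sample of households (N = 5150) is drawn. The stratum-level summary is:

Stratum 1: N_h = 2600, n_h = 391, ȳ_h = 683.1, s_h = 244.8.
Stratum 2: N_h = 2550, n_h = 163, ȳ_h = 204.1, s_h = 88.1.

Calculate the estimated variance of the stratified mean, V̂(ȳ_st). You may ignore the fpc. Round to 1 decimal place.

V̂(ȳ_st) = Σ W_h² s_h²/n_h, with W_h = N_h/N and N = 5150:
  stratum 1: (2600/5150)²·244.8²/391 = 39.0641
  stratum 2: (2550/5150)²·88.1²/163 = 11.6743
V̂(ȳ_st) = 50.7384

V̂(ȳ_st) ≈ 50.7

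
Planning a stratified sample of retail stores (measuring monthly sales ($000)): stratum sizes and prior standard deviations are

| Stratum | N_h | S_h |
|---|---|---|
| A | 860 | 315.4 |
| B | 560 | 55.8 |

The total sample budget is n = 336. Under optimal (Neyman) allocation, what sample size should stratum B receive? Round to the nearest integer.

35

Neyman allocation: n_h = n · N_h S_h / Σ N_i S_i, with n = 336.
  stratum A: N_h·S_h = 860·315.4 = 271244.00
  stratum B: N_h·S_h = 560·55.8 = 31248.00
Σ N_h S_h = 302492.00
n for stratum B = 336·31248.00/302492.00 = 34.709 → 35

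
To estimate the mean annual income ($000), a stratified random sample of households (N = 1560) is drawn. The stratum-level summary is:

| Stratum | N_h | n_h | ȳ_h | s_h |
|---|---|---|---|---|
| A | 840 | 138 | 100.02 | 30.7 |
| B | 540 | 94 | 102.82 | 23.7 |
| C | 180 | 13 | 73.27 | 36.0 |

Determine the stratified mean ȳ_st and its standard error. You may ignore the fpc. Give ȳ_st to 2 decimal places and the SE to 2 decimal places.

ȳ_st ≈ 97.90, SE ≈ 2.01

ȳ_st = Σ W_h ȳ_h = (840·100.02 + 540·102.82 + 180·73.27)/1560 = 97.90269
V̂(ȳ_st) = Σ W_h² s_h²/n_h, with W_h = N_h/N and N = 1560:
  stratum A: (840/1560)²·30.7²/138 = 1.98019
  stratum B: (540/1560)²·23.7²/94 = 0.71599
  stratum C: (180/1560)²·36.0²/13 = 1.32726
V̂(ȳ_st) = 4.02345
SE(ȳ_st) = √4.02345 = 2.00585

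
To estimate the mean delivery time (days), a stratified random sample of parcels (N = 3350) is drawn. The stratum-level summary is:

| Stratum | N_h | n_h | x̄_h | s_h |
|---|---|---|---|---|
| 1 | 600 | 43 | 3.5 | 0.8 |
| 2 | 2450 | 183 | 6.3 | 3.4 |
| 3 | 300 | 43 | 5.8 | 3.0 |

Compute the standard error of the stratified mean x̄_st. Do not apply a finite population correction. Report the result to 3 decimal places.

V̂(x̄_st) = Σ W_h² s_h²/n_h, with W_h = N_h/N and N = 3350:
  stratum 1: (600/3350)²·0.8²/43 = 0.000477446
  stratum 2: (2450/3350)²·3.4²/183 = 0.033787
  stratum 3: (300/3350)²·3.0²/43 = 0.00167852
V̂(x̄_st) = 0.0359429
SE(x̄_st) = √0.0359429 = 0.189586

SE(x̄_st) ≈ 0.190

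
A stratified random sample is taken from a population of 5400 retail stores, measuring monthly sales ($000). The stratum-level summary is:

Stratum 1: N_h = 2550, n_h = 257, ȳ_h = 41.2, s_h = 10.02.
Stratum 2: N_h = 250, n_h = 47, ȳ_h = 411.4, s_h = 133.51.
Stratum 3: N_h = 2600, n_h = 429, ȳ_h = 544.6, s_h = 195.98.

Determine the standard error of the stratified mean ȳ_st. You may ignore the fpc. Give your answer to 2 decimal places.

SE(ȳ_st) ≈ 4.65

V̂(ȳ_st) = Σ W_h² s_h²/n_h, with W_h = N_h/N and N = 5400:
  stratum 1: (2550/5400)²·10.02²/257 = 0.0871154
  stratum 2: (250/5400)²·133.51²/47 = 0.812872
  stratum 3: (2600/5400)²·195.98²/429 = 20.7551
V̂(ȳ_st) = 21.6551
SE(ȳ_st) = √21.6551 = 4.65351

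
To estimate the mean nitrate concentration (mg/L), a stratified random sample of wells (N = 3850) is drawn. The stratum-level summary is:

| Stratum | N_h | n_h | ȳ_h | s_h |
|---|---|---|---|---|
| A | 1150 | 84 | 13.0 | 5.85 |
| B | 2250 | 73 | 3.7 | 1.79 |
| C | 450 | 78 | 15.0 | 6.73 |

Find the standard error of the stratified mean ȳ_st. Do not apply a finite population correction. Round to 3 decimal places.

V̂(ȳ_st) = Σ W_h² s_h²/n_h, with W_h = N_h/N and N = 3850:
  stratum A: (1150/3850)²·5.85²/84 = 0.0363502
  stratum B: (2250/3850)²·1.79²/73 = 0.0149909
  stratum C: (450/3850)²·6.73²/78 = 0.00793303
V̂(ȳ_st) = 0.0592741
SE(ȳ_st) = √0.0592741 = 0.243463

SE(ȳ_st) ≈ 0.243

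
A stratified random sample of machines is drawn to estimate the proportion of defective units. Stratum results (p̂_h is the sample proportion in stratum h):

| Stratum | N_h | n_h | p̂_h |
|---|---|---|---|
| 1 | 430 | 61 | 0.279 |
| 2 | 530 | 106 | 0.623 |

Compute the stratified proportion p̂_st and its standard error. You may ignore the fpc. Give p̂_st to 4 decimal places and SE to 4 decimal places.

p̂_st ≈ 0.4689, SE ≈ 0.0368

N = 960; stratum weights W_h = N_h/N.
p̂_st = Σ W_h p̂_h = (430·0.279 + 530·0.623)/960 = 0.46892
V̂(p̂_st) = Σ W_h² p̂_h(1−p̂_h)/(n_h−1):
  stratum 1: (430/960)²·0.279·0.721/60 = 0.00067264
  stratum 2: (530/960)²·0.623·0.377/105 = 0.000681788
V̂(p̂_st) = 0.00135443; SE = √V̂ = 0.0368026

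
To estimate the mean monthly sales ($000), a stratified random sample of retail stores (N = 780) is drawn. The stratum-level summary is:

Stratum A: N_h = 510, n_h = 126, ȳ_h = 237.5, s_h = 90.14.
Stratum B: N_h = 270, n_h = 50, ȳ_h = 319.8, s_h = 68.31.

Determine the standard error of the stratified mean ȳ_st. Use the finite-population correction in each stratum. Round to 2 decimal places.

SE(ȳ_st) ≈ 5.47

V̂(ȳ_st) = Σ W_h² (1 − n_h/N_h) s_h²/n_h, with W_h = N_h/N and N = 780:
  stratum A: (510/780)²·(1 − 126/510)·90.14²/126 = 20.7576
  stratum B: (270/780)²·(1 − 50/270)·68.31²/50 = 9.11162
V̂(ȳ_st) = 29.8692
SE(ȳ_st) = √29.8692 = 5.46527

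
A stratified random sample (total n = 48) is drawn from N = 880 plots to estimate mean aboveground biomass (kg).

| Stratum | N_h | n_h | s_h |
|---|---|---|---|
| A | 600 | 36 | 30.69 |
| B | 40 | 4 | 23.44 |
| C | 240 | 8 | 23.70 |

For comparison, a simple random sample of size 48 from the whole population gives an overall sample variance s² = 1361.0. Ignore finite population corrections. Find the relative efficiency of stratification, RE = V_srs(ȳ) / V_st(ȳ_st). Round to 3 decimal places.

RE ≈ 1.605

V̂(ȳ_st) = Σ W_h² s_h²/n_h, with W_h = N_h/N and N = 880:
  stratum A: (600/880)²·30.69²/36 = 12.1627
  stratum B: (40/880)²·23.44²/4 = 0.283798
  stratum C: (240/880)²·23.70²/8 = 5.22232
V_st = 17.6688
V_srs = s²/n = 1361.0/48 = 28.3542
Relative efficiency = V_srs / V_st = 28.3542/17.6688 = 1.6048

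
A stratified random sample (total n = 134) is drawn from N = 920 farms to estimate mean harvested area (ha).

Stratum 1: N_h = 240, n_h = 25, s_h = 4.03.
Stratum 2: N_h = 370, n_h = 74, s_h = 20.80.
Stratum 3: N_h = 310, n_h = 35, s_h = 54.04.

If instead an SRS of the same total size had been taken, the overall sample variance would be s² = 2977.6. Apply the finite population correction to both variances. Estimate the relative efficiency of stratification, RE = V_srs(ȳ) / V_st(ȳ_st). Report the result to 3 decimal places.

RE ≈ 2.064

V̂(ȳ_st) = Σ W_h² (1 − n_h/N_h) s_h²/n_h, with W_h = N_h/N and N = 920:
  stratum 1: (240/920)²·(1 − 25/240)·4.03²/25 = 0.0396045
  stratum 2: (370/920)²·(1 − 74/370)·20.80²/74 = 0.756507
  stratum 3: (310/920)²·(1 − 35/310)·54.04²/35 = 8.40391
V_st = 9.20002
V_srs = (1 − 134/920)·2977.6/134 = 18.9844
Relative efficiency = V_srs / V_st = 18.9844/9.20002 = 2.0635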